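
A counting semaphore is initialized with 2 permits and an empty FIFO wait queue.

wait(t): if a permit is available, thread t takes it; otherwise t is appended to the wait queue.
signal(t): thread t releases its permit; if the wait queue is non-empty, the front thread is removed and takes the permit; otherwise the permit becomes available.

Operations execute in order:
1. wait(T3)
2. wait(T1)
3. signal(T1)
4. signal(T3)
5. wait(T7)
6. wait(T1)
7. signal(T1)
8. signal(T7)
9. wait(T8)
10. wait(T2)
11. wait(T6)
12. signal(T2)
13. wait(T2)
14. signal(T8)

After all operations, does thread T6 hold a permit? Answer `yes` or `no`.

Answer: yes

Derivation:
Step 1: wait(T3) -> count=1 queue=[] holders={T3}
Step 2: wait(T1) -> count=0 queue=[] holders={T1,T3}
Step 3: signal(T1) -> count=1 queue=[] holders={T3}
Step 4: signal(T3) -> count=2 queue=[] holders={none}
Step 5: wait(T7) -> count=1 queue=[] holders={T7}
Step 6: wait(T1) -> count=0 queue=[] holders={T1,T7}
Step 7: signal(T1) -> count=1 queue=[] holders={T7}
Step 8: signal(T7) -> count=2 queue=[] holders={none}
Step 9: wait(T8) -> count=1 queue=[] holders={T8}
Step 10: wait(T2) -> count=0 queue=[] holders={T2,T8}
Step 11: wait(T6) -> count=0 queue=[T6] holders={T2,T8}
Step 12: signal(T2) -> count=0 queue=[] holders={T6,T8}
Step 13: wait(T2) -> count=0 queue=[T2] holders={T6,T8}
Step 14: signal(T8) -> count=0 queue=[] holders={T2,T6}
Final holders: {T2,T6} -> T6 in holders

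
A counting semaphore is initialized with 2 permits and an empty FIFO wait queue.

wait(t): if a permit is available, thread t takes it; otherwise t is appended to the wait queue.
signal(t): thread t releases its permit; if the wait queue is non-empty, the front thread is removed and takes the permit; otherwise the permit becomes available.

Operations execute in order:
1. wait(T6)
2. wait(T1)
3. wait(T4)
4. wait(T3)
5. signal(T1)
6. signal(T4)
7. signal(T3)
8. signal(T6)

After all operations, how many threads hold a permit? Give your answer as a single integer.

Step 1: wait(T6) -> count=1 queue=[] holders={T6}
Step 2: wait(T1) -> count=0 queue=[] holders={T1,T6}
Step 3: wait(T4) -> count=0 queue=[T4] holders={T1,T6}
Step 4: wait(T3) -> count=0 queue=[T4,T3] holders={T1,T6}
Step 5: signal(T1) -> count=0 queue=[T3] holders={T4,T6}
Step 6: signal(T4) -> count=0 queue=[] holders={T3,T6}
Step 7: signal(T3) -> count=1 queue=[] holders={T6}
Step 8: signal(T6) -> count=2 queue=[] holders={none}
Final holders: {none} -> 0 thread(s)

Answer: 0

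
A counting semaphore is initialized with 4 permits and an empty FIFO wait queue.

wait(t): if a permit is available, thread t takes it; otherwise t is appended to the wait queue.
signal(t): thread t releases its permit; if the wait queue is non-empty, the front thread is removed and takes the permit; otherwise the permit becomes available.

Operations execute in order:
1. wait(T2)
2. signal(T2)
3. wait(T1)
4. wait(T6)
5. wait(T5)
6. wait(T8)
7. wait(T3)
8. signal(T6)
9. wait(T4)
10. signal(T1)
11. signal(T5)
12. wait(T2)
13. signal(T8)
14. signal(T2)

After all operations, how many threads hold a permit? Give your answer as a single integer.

Answer: 2

Derivation:
Step 1: wait(T2) -> count=3 queue=[] holders={T2}
Step 2: signal(T2) -> count=4 queue=[] holders={none}
Step 3: wait(T1) -> count=3 queue=[] holders={T1}
Step 4: wait(T6) -> count=2 queue=[] holders={T1,T6}
Step 5: wait(T5) -> count=1 queue=[] holders={T1,T5,T6}
Step 6: wait(T8) -> count=0 queue=[] holders={T1,T5,T6,T8}
Step 7: wait(T3) -> count=0 queue=[T3] holders={T1,T5,T6,T8}
Step 8: signal(T6) -> count=0 queue=[] holders={T1,T3,T5,T8}
Step 9: wait(T4) -> count=0 queue=[T4] holders={T1,T3,T5,T8}
Step 10: signal(T1) -> count=0 queue=[] holders={T3,T4,T5,T8}
Step 11: signal(T5) -> count=1 queue=[] holders={T3,T4,T8}
Step 12: wait(T2) -> count=0 queue=[] holders={T2,T3,T4,T8}
Step 13: signal(T8) -> count=1 queue=[] holders={T2,T3,T4}
Step 14: signal(T2) -> count=2 queue=[] holders={T3,T4}
Final holders: {T3,T4} -> 2 thread(s)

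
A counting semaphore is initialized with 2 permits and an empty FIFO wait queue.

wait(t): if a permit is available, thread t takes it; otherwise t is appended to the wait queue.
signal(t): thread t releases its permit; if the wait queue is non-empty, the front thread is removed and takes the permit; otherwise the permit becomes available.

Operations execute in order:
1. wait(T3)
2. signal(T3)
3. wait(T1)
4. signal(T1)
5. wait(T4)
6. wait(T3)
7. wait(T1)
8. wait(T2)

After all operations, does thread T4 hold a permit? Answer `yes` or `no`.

Step 1: wait(T3) -> count=1 queue=[] holders={T3}
Step 2: signal(T3) -> count=2 queue=[] holders={none}
Step 3: wait(T1) -> count=1 queue=[] holders={T1}
Step 4: signal(T1) -> count=2 queue=[] holders={none}
Step 5: wait(T4) -> count=1 queue=[] holders={T4}
Step 6: wait(T3) -> count=0 queue=[] holders={T3,T4}
Step 7: wait(T1) -> count=0 queue=[T1] holders={T3,T4}
Step 8: wait(T2) -> count=0 queue=[T1,T2] holders={T3,T4}
Final holders: {T3,T4} -> T4 in holders

Answer: yes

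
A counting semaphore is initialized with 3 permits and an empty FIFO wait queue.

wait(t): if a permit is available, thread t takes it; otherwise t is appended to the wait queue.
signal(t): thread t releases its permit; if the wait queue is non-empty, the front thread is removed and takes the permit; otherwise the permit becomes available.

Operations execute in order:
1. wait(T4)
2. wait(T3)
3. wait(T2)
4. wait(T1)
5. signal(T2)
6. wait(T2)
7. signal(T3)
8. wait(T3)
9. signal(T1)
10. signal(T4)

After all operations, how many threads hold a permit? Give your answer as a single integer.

Answer: 2

Derivation:
Step 1: wait(T4) -> count=2 queue=[] holders={T4}
Step 2: wait(T3) -> count=1 queue=[] holders={T3,T4}
Step 3: wait(T2) -> count=0 queue=[] holders={T2,T3,T4}
Step 4: wait(T1) -> count=0 queue=[T1] holders={T2,T3,T4}
Step 5: signal(T2) -> count=0 queue=[] holders={T1,T3,T4}
Step 6: wait(T2) -> count=0 queue=[T2] holders={T1,T3,T4}
Step 7: signal(T3) -> count=0 queue=[] holders={T1,T2,T4}
Step 8: wait(T3) -> count=0 queue=[T3] holders={T1,T2,T4}
Step 9: signal(T1) -> count=0 queue=[] holders={T2,T3,T4}
Step 10: signal(T4) -> count=1 queue=[] holders={T2,T3}
Final holders: {T2,T3} -> 2 thread(s)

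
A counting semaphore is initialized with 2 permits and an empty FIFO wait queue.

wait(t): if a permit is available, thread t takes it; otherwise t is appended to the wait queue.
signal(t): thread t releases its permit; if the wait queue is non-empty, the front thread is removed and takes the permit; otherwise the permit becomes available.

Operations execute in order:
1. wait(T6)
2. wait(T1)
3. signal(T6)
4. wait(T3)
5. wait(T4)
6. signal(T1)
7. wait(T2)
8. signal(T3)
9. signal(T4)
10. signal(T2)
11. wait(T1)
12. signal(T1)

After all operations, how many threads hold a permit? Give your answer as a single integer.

Step 1: wait(T6) -> count=1 queue=[] holders={T6}
Step 2: wait(T1) -> count=0 queue=[] holders={T1,T6}
Step 3: signal(T6) -> count=1 queue=[] holders={T1}
Step 4: wait(T3) -> count=0 queue=[] holders={T1,T3}
Step 5: wait(T4) -> count=0 queue=[T4] holders={T1,T3}
Step 6: signal(T1) -> count=0 queue=[] holders={T3,T4}
Step 7: wait(T2) -> count=0 queue=[T2] holders={T3,T4}
Step 8: signal(T3) -> count=0 queue=[] holders={T2,T4}
Step 9: signal(T4) -> count=1 queue=[] holders={T2}
Step 10: signal(T2) -> count=2 queue=[] holders={none}
Step 11: wait(T1) -> count=1 queue=[] holders={T1}
Step 12: signal(T1) -> count=2 queue=[] holders={none}
Final holders: {none} -> 0 thread(s)

Answer: 0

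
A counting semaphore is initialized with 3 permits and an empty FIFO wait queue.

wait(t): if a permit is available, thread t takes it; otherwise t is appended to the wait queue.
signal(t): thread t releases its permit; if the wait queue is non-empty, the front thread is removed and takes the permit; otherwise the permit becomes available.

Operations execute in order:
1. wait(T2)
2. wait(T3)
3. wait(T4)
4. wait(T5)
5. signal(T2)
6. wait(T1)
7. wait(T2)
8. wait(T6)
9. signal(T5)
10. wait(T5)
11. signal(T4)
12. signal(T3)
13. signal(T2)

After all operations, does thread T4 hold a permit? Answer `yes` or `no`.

Step 1: wait(T2) -> count=2 queue=[] holders={T2}
Step 2: wait(T3) -> count=1 queue=[] holders={T2,T3}
Step 3: wait(T4) -> count=0 queue=[] holders={T2,T3,T4}
Step 4: wait(T5) -> count=0 queue=[T5] holders={T2,T3,T4}
Step 5: signal(T2) -> count=0 queue=[] holders={T3,T4,T5}
Step 6: wait(T1) -> count=0 queue=[T1] holders={T3,T4,T5}
Step 7: wait(T2) -> count=0 queue=[T1,T2] holders={T3,T4,T5}
Step 8: wait(T6) -> count=0 queue=[T1,T2,T6] holders={T3,T4,T5}
Step 9: signal(T5) -> count=0 queue=[T2,T6] holders={T1,T3,T4}
Step 10: wait(T5) -> count=0 queue=[T2,T6,T5] holders={T1,T3,T4}
Step 11: signal(T4) -> count=0 queue=[T6,T5] holders={T1,T2,T3}
Step 12: signal(T3) -> count=0 queue=[T5] holders={T1,T2,T6}
Step 13: signal(T2) -> count=0 queue=[] holders={T1,T5,T6}
Final holders: {T1,T5,T6} -> T4 not in holders

Answer: no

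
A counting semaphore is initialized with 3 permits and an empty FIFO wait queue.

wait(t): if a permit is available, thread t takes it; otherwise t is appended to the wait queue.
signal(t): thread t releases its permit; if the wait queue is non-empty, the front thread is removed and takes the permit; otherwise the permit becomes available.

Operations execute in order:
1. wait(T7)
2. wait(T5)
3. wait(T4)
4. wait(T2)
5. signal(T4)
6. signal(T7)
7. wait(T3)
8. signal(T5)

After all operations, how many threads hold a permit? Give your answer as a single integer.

Step 1: wait(T7) -> count=2 queue=[] holders={T7}
Step 2: wait(T5) -> count=1 queue=[] holders={T5,T7}
Step 3: wait(T4) -> count=0 queue=[] holders={T4,T5,T7}
Step 4: wait(T2) -> count=0 queue=[T2] holders={T4,T5,T7}
Step 5: signal(T4) -> count=0 queue=[] holders={T2,T5,T7}
Step 6: signal(T7) -> count=1 queue=[] holders={T2,T5}
Step 7: wait(T3) -> count=0 queue=[] holders={T2,T3,T5}
Step 8: signal(T5) -> count=1 queue=[] holders={T2,T3}
Final holders: {T2,T3} -> 2 thread(s)

Answer: 2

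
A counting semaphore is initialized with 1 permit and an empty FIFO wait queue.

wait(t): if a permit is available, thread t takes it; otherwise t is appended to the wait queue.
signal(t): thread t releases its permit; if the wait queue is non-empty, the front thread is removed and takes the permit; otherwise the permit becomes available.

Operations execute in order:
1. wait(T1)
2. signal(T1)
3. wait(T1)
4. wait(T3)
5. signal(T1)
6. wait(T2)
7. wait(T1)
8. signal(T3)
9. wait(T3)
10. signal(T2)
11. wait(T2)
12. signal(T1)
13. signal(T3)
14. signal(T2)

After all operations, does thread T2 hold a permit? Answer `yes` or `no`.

Step 1: wait(T1) -> count=0 queue=[] holders={T1}
Step 2: signal(T1) -> count=1 queue=[] holders={none}
Step 3: wait(T1) -> count=0 queue=[] holders={T1}
Step 4: wait(T3) -> count=0 queue=[T3] holders={T1}
Step 5: signal(T1) -> count=0 queue=[] holders={T3}
Step 6: wait(T2) -> count=0 queue=[T2] holders={T3}
Step 7: wait(T1) -> count=0 queue=[T2,T1] holders={T3}
Step 8: signal(T3) -> count=0 queue=[T1] holders={T2}
Step 9: wait(T3) -> count=0 queue=[T1,T3] holders={T2}
Step 10: signal(T2) -> count=0 queue=[T3] holders={T1}
Step 11: wait(T2) -> count=0 queue=[T3,T2] holders={T1}
Step 12: signal(T1) -> count=0 queue=[T2] holders={T3}
Step 13: signal(T3) -> count=0 queue=[] holders={T2}
Step 14: signal(T2) -> count=1 queue=[] holders={none}
Final holders: {none} -> T2 not in holders

Answer: no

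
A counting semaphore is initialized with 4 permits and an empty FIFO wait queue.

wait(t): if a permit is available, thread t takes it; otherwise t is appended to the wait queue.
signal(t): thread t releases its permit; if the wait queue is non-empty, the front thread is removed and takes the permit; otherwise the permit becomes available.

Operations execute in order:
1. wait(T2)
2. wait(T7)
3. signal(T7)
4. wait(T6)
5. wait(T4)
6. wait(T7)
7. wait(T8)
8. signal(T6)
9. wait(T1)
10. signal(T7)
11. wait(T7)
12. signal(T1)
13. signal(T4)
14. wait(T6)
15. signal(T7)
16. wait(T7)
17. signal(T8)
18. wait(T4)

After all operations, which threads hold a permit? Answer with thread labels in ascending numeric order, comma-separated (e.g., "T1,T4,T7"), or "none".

Answer: T2,T4,T6,T7

Derivation:
Step 1: wait(T2) -> count=3 queue=[] holders={T2}
Step 2: wait(T7) -> count=2 queue=[] holders={T2,T7}
Step 3: signal(T7) -> count=3 queue=[] holders={T2}
Step 4: wait(T6) -> count=2 queue=[] holders={T2,T6}
Step 5: wait(T4) -> count=1 queue=[] holders={T2,T4,T6}
Step 6: wait(T7) -> count=0 queue=[] holders={T2,T4,T6,T7}
Step 7: wait(T8) -> count=0 queue=[T8] holders={T2,T4,T6,T7}
Step 8: signal(T6) -> count=0 queue=[] holders={T2,T4,T7,T8}
Step 9: wait(T1) -> count=0 queue=[T1] holders={T2,T4,T7,T8}
Step 10: signal(T7) -> count=0 queue=[] holders={T1,T2,T4,T8}
Step 11: wait(T7) -> count=0 queue=[T7] holders={T1,T2,T4,T8}
Step 12: signal(T1) -> count=0 queue=[] holders={T2,T4,T7,T8}
Step 13: signal(T4) -> count=1 queue=[] holders={T2,T7,T8}
Step 14: wait(T6) -> count=0 queue=[] holders={T2,T6,T7,T8}
Step 15: signal(T7) -> count=1 queue=[] holders={T2,T6,T8}
Step 16: wait(T7) -> count=0 queue=[] holders={T2,T6,T7,T8}
Step 17: signal(T8) -> count=1 queue=[] holders={T2,T6,T7}
Step 18: wait(T4) -> count=0 queue=[] holders={T2,T4,T6,T7}
Final holders: T2,T4,T6,T7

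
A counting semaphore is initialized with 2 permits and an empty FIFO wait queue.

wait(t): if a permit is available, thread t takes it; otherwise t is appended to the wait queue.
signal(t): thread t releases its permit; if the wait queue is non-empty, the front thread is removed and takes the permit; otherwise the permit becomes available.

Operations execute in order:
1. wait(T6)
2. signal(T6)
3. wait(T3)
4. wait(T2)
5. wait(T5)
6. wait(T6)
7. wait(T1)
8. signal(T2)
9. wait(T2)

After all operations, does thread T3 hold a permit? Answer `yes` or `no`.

Step 1: wait(T6) -> count=1 queue=[] holders={T6}
Step 2: signal(T6) -> count=2 queue=[] holders={none}
Step 3: wait(T3) -> count=1 queue=[] holders={T3}
Step 4: wait(T2) -> count=0 queue=[] holders={T2,T3}
Step 5: wait(T5) -> count=0 queue=[T5] holders={T2,T3}
Step 6: wait(T6) -> count=0 queue=[T5,T6] holders={T2,T3}
Step 7: wait(T1) -> count=0 queue=[T5,T6,T1] holders={T2,T3}
Step 8: signal(T2) -> count=0 queue=[T6,T1] holders={T3,T5}
Step 9: wait(T2) -> count=0 queue=[T6,T1,T2] holders={T3,T5}
Final holders: {T3,T5} -> T3 in holders

Answer: yes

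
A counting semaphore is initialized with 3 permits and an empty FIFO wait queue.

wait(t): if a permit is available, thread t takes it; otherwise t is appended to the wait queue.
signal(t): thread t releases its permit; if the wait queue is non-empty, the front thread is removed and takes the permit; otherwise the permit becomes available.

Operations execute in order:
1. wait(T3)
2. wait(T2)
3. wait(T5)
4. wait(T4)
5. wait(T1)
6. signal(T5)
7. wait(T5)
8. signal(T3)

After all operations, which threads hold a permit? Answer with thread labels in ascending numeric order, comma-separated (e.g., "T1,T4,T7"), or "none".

Step 1: wait(T3) -> count=2 queue=[] holders={T3}
Step 2: wait(T2) -> count=1 queue=[] holders={T2,T3}
Step 3: wait(T5) -> count=0 queue=[] holders={T2,T3,T5}
Step 4: wait(T4) -> count=0 queue=[T4] holders={T2,T3,T5}
Step 5: wait(T1) -> count=0 queue=[T4,T1] holders={T2,T3,T5}
Step 6: signal(T5) -> count=0 queue=[T1] holders={T2,T3,T4}
Step 7: wait(T5) -> count=0 queue=[T1,T5] holders={T2,T3,T4}
Step 8: signal(T3) -> count=0 queue=[T5] holders={T1,T2,T4}
Final holders: T1,T2,T4

Answer: T1,T2,T4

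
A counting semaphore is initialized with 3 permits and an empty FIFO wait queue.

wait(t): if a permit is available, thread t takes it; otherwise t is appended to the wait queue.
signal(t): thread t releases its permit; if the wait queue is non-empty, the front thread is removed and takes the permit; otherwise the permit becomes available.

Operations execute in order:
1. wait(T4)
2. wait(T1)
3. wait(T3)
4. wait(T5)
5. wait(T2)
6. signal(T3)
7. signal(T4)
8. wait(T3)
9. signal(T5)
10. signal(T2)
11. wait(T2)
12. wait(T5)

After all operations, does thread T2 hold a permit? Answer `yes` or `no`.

Step 1: wait(T4) -> count=2 queue=[] holders={T4}
Step 2: wait(T1) -> count=1 queue=[] holders={T1,T4}
Step 3: wait(T3) -> count=0 queue=[] holders={T1,T3,T4}
Step 4: wait(T5) -> count=0 queue=[T5] holders={T1,T3,T4}
Step 5: wait(T2) -> count=0 queue=[T5,T2] holders={T1,T3,T4}
Step 6: signal(T3) -> count=0 queue=[T2] holders={T1,T4,T5}
Step 7: signal(T4) -> count=0 queue=[] holders={T1,T2,T5}
Step 8: wait(T3) -> count=0 queue=[T3] holders={T1,T2,T5}
Step 9: signal(T5) -> count=0 queue=[] holders={T1,T2,T3}
Step 10: signal(T2) -> count=1 queue=[] holders={T1,T3}
Step 11: wait(T2) -> count=0 queue=[] holders={T1,T2,T3}
Step 12: wait(T5) -> count=0 queue=[T5] holders={T1,T2,T3}
Final holders: {T1,T2,T3} -> T2 in holders

Answer: yes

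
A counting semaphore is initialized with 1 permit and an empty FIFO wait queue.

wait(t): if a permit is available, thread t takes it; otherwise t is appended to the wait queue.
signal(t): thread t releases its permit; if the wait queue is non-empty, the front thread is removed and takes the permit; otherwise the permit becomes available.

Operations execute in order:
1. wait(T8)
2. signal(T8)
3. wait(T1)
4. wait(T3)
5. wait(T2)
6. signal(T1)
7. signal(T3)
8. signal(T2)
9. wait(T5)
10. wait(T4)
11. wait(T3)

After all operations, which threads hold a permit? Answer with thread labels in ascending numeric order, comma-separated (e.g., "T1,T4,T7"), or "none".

Answer: T5

Derivation:
Step 1: wait(T8) -> count=0 queue=[] holders={T8}
Step 2: signal(T8) -> count=1 queue=[] holders={none}
Step 3: wait(T1) -> count=0 queue=[] holders={T1}
Step 4: wait(T3) -> count=0 queue=[T3] holders={T1}
Step 5: wait(T2) -> count=0 queue=[T3,T2] holders={T1}
Step 6: signal(T1) -> count=0 queue=[T2] holders={T3}
Step 7: signal(T3) -> count=0 queue=[] holders={T2}
Step 8: signal(T2) -> count=1 queue=[] holders={none}
Step 9: wait(T5) -> count=0 queue=[] holders={T5}
Step 10: wait(T4) -> count=0 queue=[T4] holders={T5}
Step 11: wait(T3) -> count=0 queue=[T4,T3] holders={T5}
Final holders: T5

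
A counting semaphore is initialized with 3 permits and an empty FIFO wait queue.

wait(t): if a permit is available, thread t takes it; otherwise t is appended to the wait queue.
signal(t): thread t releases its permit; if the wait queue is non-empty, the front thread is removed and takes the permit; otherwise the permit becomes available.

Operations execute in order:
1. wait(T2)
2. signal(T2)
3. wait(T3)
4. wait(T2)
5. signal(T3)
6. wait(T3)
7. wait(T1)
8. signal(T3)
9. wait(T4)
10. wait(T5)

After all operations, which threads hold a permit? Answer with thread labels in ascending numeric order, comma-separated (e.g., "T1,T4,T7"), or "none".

Step 1: wait(T2) -> count=2 queue=[] holders={T2}
Step 2: signal(T2) -> count=3 queue=[] holders={none}
Step 3: wait(T3) -> count=2 queue=[] holders={T3}
Step 4: wait(T2) -> count=1 queue=[] holders={T2,T3}
Step 5: signal(T3) -> count=2 queue=[] holders={T2}
Step 6: wait(T3) -> count=1 queue=[] holders={T2,T3}
Step 7: wait(T1) -> count=0 queue=[] holders={T1,T2,T3}
Step 8: signal(T3) -> count=1 queue=[] holders={T1,T2}
Step 9: wait(T4) -> count=0 queue=[] holders={T1,T2,T4}
Step 10: wait(T5) -> count=0 queue=[T5] holders={T1,T2,T4}
Final holders: T1,T2,T4

Answer: T1,T2,T4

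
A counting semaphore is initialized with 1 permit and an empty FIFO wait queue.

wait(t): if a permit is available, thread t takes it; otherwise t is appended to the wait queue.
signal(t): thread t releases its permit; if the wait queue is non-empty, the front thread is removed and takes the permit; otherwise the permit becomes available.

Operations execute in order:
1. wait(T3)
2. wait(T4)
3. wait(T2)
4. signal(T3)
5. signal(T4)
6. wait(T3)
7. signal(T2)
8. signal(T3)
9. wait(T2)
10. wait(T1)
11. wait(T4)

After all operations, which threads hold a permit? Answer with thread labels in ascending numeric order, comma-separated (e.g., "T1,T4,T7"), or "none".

Step 1: wait(T3) -> count=0 queue=[] holders={T3}
Step 2: wait(T4) -> count=0 queue=[T4] holders={T3}
Step 3: wait(T2) -> count=0 queue=[T4,T2] holders={T3}
Step 4: signal(T3) -> count=0 queue=[T2] holders={T4}
Step 5: signal(T4) -> count=0 queue=[] holders={T2}
Step 6: wait(T3) -> count=0 queue=[T3] holders={T2}
Step 7: signal(T2) -> count=0 queue=[] holders={T3}
Step 8: signal(T3) -> count=1 queue=[] holders={none}
Step 9: wait(T2) -> count=0 queue=[] holders={T2}
Step 10: wait(T1) -> count=0 queue=[T1] holders={T2}
Step 11: wait(T4) -> count=0 queue=[T1,T4] holders={T2}
Final holders: T2

Answer: T2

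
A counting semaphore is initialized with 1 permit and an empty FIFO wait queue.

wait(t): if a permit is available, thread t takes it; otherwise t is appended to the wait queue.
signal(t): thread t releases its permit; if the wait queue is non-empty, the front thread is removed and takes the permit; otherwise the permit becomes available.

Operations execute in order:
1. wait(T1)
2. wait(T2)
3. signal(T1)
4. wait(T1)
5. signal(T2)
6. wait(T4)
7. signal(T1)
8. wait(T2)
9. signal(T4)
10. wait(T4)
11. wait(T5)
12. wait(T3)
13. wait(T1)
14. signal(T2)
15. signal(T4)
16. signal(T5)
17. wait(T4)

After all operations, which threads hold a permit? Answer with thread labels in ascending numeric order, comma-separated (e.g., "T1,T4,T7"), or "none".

Answer: T3

Derivation:
Step 1: wait(T1) -> count=0 queue=[] holders={T1}
Step 2: wait(T2) -> count=0 queue=[T2] holders={T1}
Step 3: signal(T1) -> count=0 queue=[] holders={T2}
Step 4: wait(T1) -> count=0 queue=[T1] holders={T2}
Step 5: signal(T2) -> count=0 queue=[] holders={T1}
Step 6: wait(T4) -> count=0 queue=[T4] holders={T1}
Step 7: signal(T1) -> count=0 queue=[] holders={T4}
Step 8: wait(T2) -> count=0 queue=[T2] holders={T4}
Step 9: signal(T4) -> count=0 queue=[] holders={T2}
Step 10: wait(T4) -> count=0 queue=[T4] holders={T2}
Step 11: wait(T5) -> count=0 queue=[T4,T5] holders={T2}
Step 12: wait(T3) -> count=0 queue=[T4,T5,T3] holders={T2}
Step 13: wait(T1) -> count=0 queue=[T4,T5,T3,T1] holders={T2}
Step 14: signal(T2) -> count=0 queue=[T5,T3,T1] holders={T4}
Step 15: signal(T4) -> count=0 queue=[T3,T1] holders={T5}
Step 16: signal(T5) -> count=0 queue=[T1] holders={T3}
Step 17: wait(T4) -> count=0 queue=[T1,T4] holders={T3}
Final holders: T3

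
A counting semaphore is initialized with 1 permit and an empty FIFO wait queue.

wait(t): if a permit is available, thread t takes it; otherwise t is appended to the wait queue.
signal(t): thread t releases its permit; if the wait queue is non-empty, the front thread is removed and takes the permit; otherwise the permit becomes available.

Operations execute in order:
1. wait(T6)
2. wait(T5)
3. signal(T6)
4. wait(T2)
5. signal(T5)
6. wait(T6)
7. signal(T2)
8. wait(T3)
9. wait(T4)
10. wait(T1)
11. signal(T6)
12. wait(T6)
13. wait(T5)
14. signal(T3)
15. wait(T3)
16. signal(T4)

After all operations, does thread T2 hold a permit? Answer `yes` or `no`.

Step 1: wait(T6) -> count=0 queue=[] holders={T6}
Step 2: wait(T5) -> count=0 queue=[T5] holders={T6}
Step 3: signal(T6) -> count=0 queue=[] holders={T5}
Step 4: wait(T2) -> count=0 queue=[T2] holders={T5}
Step 5: signal(T5) -> count=0 queue=[] holders={T2}
Step 6: wait(T6) -> count=0 queue=[T6] holders={T2}
Step 7: signal(T2) -> count=0 queue=[] holders={T6}
Step 8: wait(T3) -> count=0 queue=[T3] holders={T6}
Step 9: wait(T4) -> count=0 queue=[T3,T4] holders={T6}
Step 10: wait(T1) -> count=0 queue=[T3,T4,T1] holders={T6}
Step 11: signal(T6) -> count=0 queue=[T4,T1] holders={T3}
Step 12: wait(T6) -> count=0 queue=[T4,T1,T6] holders={T3}
Step 13: wait(T5) -> count=0 queue=[T4,T1,T6,T5] holders={T3}
Step 14: signal(T3) -> count=0 queue=[T1,T6,T5] holders={T4}
Step 15: wait(T3) -> count=0 queue=[T1,T6,T5,T3] holders={T4}
Step 16: signal(T4) -> count=0 queue=[T6,T5,T3] holders={T1}
Final holders: {T1} -> T2 not in holders

Answer: no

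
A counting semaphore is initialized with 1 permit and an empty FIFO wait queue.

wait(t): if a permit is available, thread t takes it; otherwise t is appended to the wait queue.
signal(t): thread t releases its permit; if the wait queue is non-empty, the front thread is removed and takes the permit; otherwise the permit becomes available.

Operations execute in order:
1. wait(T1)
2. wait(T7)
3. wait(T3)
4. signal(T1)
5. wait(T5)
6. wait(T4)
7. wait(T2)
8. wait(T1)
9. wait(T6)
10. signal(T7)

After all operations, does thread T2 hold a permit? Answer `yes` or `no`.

Step 1: wait(T1) -> count=0 queue=[] holders={T1}
Step 2: wait(T7) -> count=0 queue=[T7] holders={T1}
Step 3: wait(T3) -> count=0 queue=[T7,T3] holders={T1}
Step 4: signal(T1) -> count=0 queue=[T3] holders={T7}
Step 5: wait(T5) -> count=0 queue=[T3,T5] holders={T7}
Step 6: wait(T4) -> count=0 queue=[T3,T5,T4] holders={T7}
Step 7: wait(T2) -> count=0 queue=[T3,T5,T4,T2] holders={T7}
Step 8: wait(T1) -> count=0 queue=[T3,T5,T4,T2,T1] holders={T7}
Step 9: wait(T6) -> count=0 queue=[T3,T5,T4,T2,T1,T6] holders={T7}
Step 10: signal(T7) -> count=0 queue=[T5,T4,T2,T1,T6] holders={T3}
Final holders: {T3} -> T2 not in holders

Answer: no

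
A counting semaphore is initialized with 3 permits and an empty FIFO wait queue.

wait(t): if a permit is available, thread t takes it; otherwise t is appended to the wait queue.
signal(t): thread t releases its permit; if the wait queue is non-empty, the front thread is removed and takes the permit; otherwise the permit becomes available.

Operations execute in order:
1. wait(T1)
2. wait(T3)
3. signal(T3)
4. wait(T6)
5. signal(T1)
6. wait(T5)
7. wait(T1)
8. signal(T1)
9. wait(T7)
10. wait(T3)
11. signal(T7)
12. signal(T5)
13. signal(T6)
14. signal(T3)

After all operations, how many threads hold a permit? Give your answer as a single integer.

Step 1: wait(T1) -> count=2 queue=[] holders={T1}
Step 2: wait(T3) -> count=1 queue=[] holders={T1,T3}
Step 3: signal(T3) -> count=2 queue=[] holders={T1}
Step 4: wait(T6) -> count=1 queue=[] holders={T1,T6}
Step 5: signal(T1) -> count=2 queue=[] holders={T6}
Step 6: wait(T5) -> count=1 queue=[] holders={T5,T6}
Step 7: wait(T1) -> count=0 queue=[] holders={T1,T5,T6}
Step 8: signal(T1) -> count=1 queue=[] holders={T5,T6}
Step 9: wait(T7) -> count=0 queue=[] holders={T5,T6,T7}
Step 10: wait(T3) -> count=0 queue=[T3] holders={T5,T6,T7}
Step 11: signal(T7) -> count=0 queue=[] holders={T3,T5,T6}
Step 12: signal(T5) -> count=1 queue=[] holders={T3,T6}
Step 13: signal(T6) -> count=2 queue=[] holders={T3}
Step 14: signal(T3) -> count=3 queue=[] holders={none}
Final holders: {none} -> 0 thread(s)

Answer: 0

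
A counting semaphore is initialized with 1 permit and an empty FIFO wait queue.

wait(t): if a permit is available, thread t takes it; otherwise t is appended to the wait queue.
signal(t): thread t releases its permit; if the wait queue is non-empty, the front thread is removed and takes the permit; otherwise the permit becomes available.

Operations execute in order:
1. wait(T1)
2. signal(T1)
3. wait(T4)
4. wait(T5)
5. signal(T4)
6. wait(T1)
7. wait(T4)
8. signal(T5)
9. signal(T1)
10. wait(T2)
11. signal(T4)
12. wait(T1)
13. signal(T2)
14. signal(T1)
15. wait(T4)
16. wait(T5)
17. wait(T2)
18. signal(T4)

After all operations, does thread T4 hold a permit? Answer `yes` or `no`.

Step 1: wait(T1) -> count=0 queue=[] holders={T1}
Step 2: signal(T1) -> count=1 queue=[] holders={none}
Step 3: wait(T4) -> count=0 queue=[] holders={T4}
Step 4: wait(T5) -> count=0 queue=[T5] holders={T4}
Step 5: signal(T4) -> count=0 queue=[] holders={T5}
Step 6: wait(T1) -> count=0 queue=[T1] holders={T5}
Step 7: wait(T4) -> count=0 queue=[T1,T4] holders={T5}
Step 8: signal(T5) -> count=0 queue=[T4] holders={T1}
Step 9: signal(T1) -> count=0 queue=[] holders={T4}
Step 10: wait(T2) -> count=0 queue=[T2] holders={T4}
Step 11: signal(T4) -> count=0 queue=[] holders={T2}
Step 12: wait(T1) -> count=0 queue=[T1] holders={T2}
Step 13: signal(T2) -> count=0 queue=[] holders={T1}
Step 14: signal(T1) -> count=1 queue=[] holders={none}
Step 15: wait(T4) -> count=0 queue=[] holders={T4}
Step 16: wait(T5) -> count=0 queue=[T5] holders={T4}
Step 17: wait(T2) -> count=0 queue=[T5,T2] holders={T4}
Step 18: signal(T4) -> count=0 queue=[T2] holders={T5}
Final holders: {T5} -> T4 not in holders

Answer: no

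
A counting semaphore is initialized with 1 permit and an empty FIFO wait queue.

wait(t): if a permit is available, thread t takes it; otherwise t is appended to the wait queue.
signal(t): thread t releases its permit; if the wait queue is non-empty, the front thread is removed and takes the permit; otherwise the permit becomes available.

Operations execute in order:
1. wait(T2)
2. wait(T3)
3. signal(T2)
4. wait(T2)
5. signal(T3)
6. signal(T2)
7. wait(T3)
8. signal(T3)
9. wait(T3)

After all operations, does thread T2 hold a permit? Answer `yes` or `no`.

Answer: no

Derivation:
Step 1: wait(T2) -> count=0 queue=[] holders={T2}
Step 2: wait(T3) -> count=0 queue=[T3] holders={T2}
Step 3: signal(T2) -> count=0 queue=[] holders={T3}
Step 4: wait(T2) -> count=0 queue=[T2] holders={T3}
Step 5: signal(T3) -> count=0 queue=[] holders={T2}
Step 6: signal(T2) -> count=1 queue=[] holders={none}
Step 7: wait(T3) -> count=0 queue=[] holders={T3}
Step 8: signal(T3) -> count=1 queue=[] holders={none}
Step 9: wait(T3) -> count=0 queue=[] holders={T3}
Final holders: {T3} -> T2 not in holders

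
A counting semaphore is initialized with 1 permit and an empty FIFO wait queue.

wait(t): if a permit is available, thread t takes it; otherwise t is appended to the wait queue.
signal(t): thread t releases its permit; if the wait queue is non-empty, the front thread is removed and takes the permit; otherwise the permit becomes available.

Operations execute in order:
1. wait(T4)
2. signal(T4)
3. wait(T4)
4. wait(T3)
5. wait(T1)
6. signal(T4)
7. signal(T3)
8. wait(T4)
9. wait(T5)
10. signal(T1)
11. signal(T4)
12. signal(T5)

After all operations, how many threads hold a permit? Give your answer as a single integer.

Answer: 0

Derivation:
Step 1: wait(T4) -> count=0 queue=[] holders={T4}
Step 2: signal(T4) -> count=1 queue=[] holders={none}
Step 3: wait(T4) -> count=0 queue=[] holders={T4}
Step 4: wait(T3) -> count=0 queue=[T3] holders={T4}
Step 5: wait(T1) -> count=0 queue=[T3,T1] holders={T4}
Step 6: signal(T4) -> count=0 queue=[T1] holders={T3}
Step 7: signal(T3) -> count=0 queue=[] holders={T1}
Step 8: wait(T4) -> count=0 queue=[T4] holders={T1}
Step 9: wait(T5) -> count=0 queue=[T4,T5] holders={T1}
Step 10: signal(T1) -> count=0 queue=[T5] holders={T4}
Step 11: signal(T4) -> count=0 queue=[] holders={T5}
Step 12: signal(T5) -> count=1 queue=[] holders={none}
Final holders: {none} -> 0 thread(s)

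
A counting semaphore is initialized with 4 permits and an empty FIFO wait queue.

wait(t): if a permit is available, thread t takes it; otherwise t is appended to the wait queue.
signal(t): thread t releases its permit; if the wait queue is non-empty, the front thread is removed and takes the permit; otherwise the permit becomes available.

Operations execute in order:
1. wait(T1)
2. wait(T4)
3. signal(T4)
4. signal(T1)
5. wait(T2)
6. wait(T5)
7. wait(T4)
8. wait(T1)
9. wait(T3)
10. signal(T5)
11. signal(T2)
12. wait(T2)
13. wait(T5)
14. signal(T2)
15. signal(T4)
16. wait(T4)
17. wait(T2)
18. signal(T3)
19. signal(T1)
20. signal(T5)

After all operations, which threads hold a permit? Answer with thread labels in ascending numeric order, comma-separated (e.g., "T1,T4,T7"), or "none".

Answer: T2,T4

Derivation:
Step 1: wait(T1) -> count=3 queue=[] holders={T1}
Step 2: wait(T4) -> count=2 queue=[] holders={T1,T4}
Step 3: signal(T4) -> count=3 queue=[] holders={T1}
Step 4: signal(T1) -> count=4 queue=[] holders={none}
Step 5: wait(T2) -> count=3 queue=[] holders={T2}
Step 6: wait(T5) -> count=2 queue=[] holders={T2,T5}
Step 7: wait(T4) -> count=1 queue=[] holders={T2,T4,T5}
Step 8: wait(T1) -> count=0 queue=[] holders={T1,T2,T4,T5}
Step 9: wait(T3) -> count=0 queue=[T3] holders={T1,T2,T4,T5}
Step 10: signal(T5) -> count=0 queue=[] holders={T1,T2,T3,T4}
Step 11: signal(T2) -> count=1 queue=[] holders={T1,T3,T4}
Step 12: wait(T2) -> count=0 queue=[] holders={T1,T2,T3,T4}
Step 13: wait(T5) -> count=0 queue=[T5] holders={T1,T2,T3,T4}
Step 14: signal(T2) -> count=0 queue=[] holders={T1,T3,T4,T5}
Step 15: signal(T4) -> count=1 queue=[] holders={T1,T3,T5}
Step 16: wait(T4) -> count=0 queue=[] holders={T1,T3,T4,T5}
Step 17: wait(T2) -> count=0 queue=[T2] holders={T1,T3,T4,T5}
Step 18: signal(T3) -> count=0 queue=[] holders={T1,T2,T4,T5}
Step 19: signal(T1) -> count=1 queue=[] holders={T2,T4,T5}
Step 20: signal(T5) -> count=2 queue=[] holders={T2,T4}
Final holders: T2,T4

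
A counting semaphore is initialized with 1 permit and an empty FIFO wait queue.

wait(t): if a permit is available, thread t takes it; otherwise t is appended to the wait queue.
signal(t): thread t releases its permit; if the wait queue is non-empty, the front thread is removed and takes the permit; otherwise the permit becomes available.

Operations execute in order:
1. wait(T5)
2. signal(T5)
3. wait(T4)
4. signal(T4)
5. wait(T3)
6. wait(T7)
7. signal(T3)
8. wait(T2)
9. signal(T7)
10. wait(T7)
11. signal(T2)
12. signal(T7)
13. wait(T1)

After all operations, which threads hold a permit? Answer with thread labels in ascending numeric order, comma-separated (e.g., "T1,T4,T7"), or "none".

Step 1: wait(T5) -> count=0 queue=[] holders={T5}
Step 2: signal(T5) -> count=1 queue=[] holders={none}
Step 3: wait(T4) -> count=0 queue=[] holders={T4}
Step 4: signal(T4) -> count=1 queue=[] holders={none}
Step 5: wait(T3) -> count=0 queue=[] holders={T3}
Step 6: wait(T7) -> count=0 queue=[T7] holders={T3}
Step 7: signal(T3) -> count=0 queue=[] holders={T7}
Step 8: wait(T2) -> count=0 queue=[T2] holders={T7}
Step 9: signal(T7) -> count=0 queue=[] holders={T2}
Step 10: wait(T7) -> count=0 queue=[T7] holders={T2}
Step 11: signal(T2) -> count=0 queue=[] holders={T7}
Step 12: signal(T7) -> count=1 queue=[] holders={none}
Step 13: wait(T1) -> count=0 queue=[] holders={T1}
Final holders: T1

Answer: T1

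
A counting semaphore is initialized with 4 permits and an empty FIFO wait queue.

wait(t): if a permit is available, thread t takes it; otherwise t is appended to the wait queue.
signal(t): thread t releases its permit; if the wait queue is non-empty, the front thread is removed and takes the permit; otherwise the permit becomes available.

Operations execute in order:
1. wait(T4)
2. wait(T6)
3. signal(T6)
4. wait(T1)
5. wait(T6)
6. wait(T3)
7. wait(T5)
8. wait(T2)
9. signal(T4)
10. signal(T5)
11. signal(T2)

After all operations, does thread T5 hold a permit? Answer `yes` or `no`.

Step 1: wait(T4) -> count=3 queue=[] holders={T4}
Step 2: wait(T6) -> count=2 queue=[] holders={T4,T6}
Step 3: signal(T6) -> count=3 queue=[] holders={T4}
Step 4: wait(T1) -> count=2 queue=[] holders={T1,T4}
Step 5: wait(T6) -> count=1 queue=[] holders={T1,T4,T6}
Step 6: wait(T3) -> count=0 queue=[] holders={T1,T3,T4,T6}
Step 7: wait(T5) -> count=0 queue=[T5] holders={T1,T3,T4,T6}
Step 8: wait(T2) -> count=0 queue=[T5,T2] holders={T1,T3,T4,T6}
Step 9: signal(T4) -> count=0 queue=[T2] holders={T1,T3,T5,T6}
Step 10: signal(T5) -> count=0 queue=[] holders={T1,T2,T3,T6}
Step 11: signal(T2) -> count=1 queue=[] holders={T1,T3,T6}
Final holders: {T1,T3,T6} -> T5 not in holders

Answer: no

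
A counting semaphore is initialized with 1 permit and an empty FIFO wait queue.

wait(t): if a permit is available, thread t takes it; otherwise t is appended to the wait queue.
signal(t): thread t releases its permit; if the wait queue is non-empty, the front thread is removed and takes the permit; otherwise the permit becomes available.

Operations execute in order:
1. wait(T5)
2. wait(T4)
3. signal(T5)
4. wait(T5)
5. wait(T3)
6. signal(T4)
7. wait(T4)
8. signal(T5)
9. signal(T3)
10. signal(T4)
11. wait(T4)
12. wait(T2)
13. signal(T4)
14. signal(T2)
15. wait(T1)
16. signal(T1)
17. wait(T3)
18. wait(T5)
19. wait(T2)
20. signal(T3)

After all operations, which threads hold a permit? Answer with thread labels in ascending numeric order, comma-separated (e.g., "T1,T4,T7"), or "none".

Step 1: wait(T5) -> count=0 queue=[] holders={T5}
Step 2: wait(T4) -> count=0 queue=[T4] holders={T5}
Step 3: signal(T5) -> count=0 queue=[] holders={T4}
Step 4: wait(T5) -> count=0 queue=[T5] holders={T4}
Step 5: wait(T3) -> count=0 queue=[T5,T3] holders={T4}
Step 6: signal(T4) -> count=0 queue=[T3] holders={T5}
Step 7: wait(T4) -> count=0 queue=[T3,T4] holders={T5}
Step 8: signal(T5) -> count=0 queue=[T4] holders={T3}
Step 9: signal(T3) -> count=0 queue=[] holders={T4}
Step 10: signal(T4) -> count=1 queue=[] holders={none}
Step 11: wait(T4) -> count=0 queue=[] holders={T4}
Step 12: wait(T2) -> count=0 queue=[T2] holders={T4}
Step 13: signal(T4) -> count=0 queue=[] holders={T2}
Step 14: signal(T2) -> count=1 queue=[] holders={none}
Step 15: wait(T1) -> count=0 queue=[] holders={T1}
Step 16: signal(T1) -> count=1 queue=[] holders={none}
Step 17: wait(T3) -> count=0 queue=[] holders={T3}
Step 18: wait(T5) -> count=0 queue=[T5] holders={T3}
Step 19: wait(T2) -> count=0 queue=[T5,T2] holders={T3}
Step 20: signal(T3) -> count=0 queue=[T2] holders={T5}
Final holders: T5

Answer: T5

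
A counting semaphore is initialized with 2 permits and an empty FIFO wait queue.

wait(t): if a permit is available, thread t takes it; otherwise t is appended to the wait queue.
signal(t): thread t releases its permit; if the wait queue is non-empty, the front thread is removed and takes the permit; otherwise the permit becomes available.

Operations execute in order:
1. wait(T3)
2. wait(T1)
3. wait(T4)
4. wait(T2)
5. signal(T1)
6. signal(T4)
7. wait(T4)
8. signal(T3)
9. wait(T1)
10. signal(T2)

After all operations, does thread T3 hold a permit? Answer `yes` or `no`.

Answer: no

Derivation:
Step 1: wait(T3) -> count=1 queue=[] holders={T3}
Step 2: wait(T1) -> count=0 queue=[] holders={T1,T3}
Step 3: wait(T4) -> count=0 queue=[T4] holders={T1,T3}
Step 4: wait(T2) -> count=0 queue=[T4,T2] holders={T1,T3}
Step 5: signal(T1) -> count=0 queue=[T2] holders={T3,T4}
Step 6: signal(T4) -> count=0 queue=[] holders={T2,T3}
Step 7: wait(T4) -> count=0 queue=[T4] holders={T2,T3}
Step 8: signal(T3) -> count=0 queue=[] holders={T2,T4}
Step 9: wait(T1) -> count=0 queue=[T1] holders={T2,T4}
Step 10: signal(T2) -> count=0 queue=[] holders={T1,T4}
Final holders: {T1,T4} -> T3 not in holders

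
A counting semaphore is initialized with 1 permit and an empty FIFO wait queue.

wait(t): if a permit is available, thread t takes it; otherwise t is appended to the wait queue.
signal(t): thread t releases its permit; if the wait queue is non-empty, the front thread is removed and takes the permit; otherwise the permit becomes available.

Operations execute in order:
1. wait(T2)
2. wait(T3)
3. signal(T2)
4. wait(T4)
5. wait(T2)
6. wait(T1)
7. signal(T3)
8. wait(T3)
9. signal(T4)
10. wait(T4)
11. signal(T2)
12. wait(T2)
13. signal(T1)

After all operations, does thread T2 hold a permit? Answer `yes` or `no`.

Step 1: wait(T2) -> count=0 queue=[] holders={T2}
Step 2: wait(T3) -> count=0 queue=[T3] holders={T2}
Step 3: signal(T2) -> count=0 queue=[] holders={T3}
Step 4: wait(T4) -> count=0 queue=[T4] holders={T3}
Step 5: wait(T2) -> count=0 queue=[T4,T2] holders={T3}
Step 6: wait(T1) -> count=0 queue=[T4,T2,T1] holders={T3}
Step 7: signal(T3) -> count=0 queue=[T2,T1] holders={T4}
Step 8: wait(T3) -> count=0 queue=[T2,T1,T3] holders={T4}
Step 9: signal(T4) -> count=0 queue=[T1,T3] holders={T2}
Step 10: wait(T4) -> count=0 queue=[T1,T3,T4] holders={T2}
Step 11: signal(T2) -> count=0 queue=[T3,T4] holders={T1}
Step 12: wait(T2) -> count=0 queue=[T3,T4,T2] holders={T1}
Step 13: signal(T1) -> count=0 queue=[T4,T2] holders={T3}
Final holders: {T3} -> T2 not in holders

Answer: no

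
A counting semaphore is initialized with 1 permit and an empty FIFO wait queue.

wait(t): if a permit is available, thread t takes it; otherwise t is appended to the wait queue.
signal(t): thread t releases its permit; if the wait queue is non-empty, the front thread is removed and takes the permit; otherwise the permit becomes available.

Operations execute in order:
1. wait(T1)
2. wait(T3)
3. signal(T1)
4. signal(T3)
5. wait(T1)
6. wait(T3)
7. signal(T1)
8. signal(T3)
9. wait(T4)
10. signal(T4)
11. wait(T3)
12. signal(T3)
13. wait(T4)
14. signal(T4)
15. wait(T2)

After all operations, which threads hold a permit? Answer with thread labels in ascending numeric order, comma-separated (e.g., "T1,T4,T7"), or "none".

Step 1: wait(T1) -> count=0 queue=[] holders={T1}
Step 2: wait(T3) -> count=0 queue=[T3] holders={T1}
Step 3: signal(T1) -> count=0 queue=[] holders={T3}
Step 4: signal(T3) -> count=1 queue=[] holders={none}
Step 5: wait(T1) -> count=0 queue=[] holders={T1}
Step 6: wait(T3) -> count=0 queue=[T3] holders={T1}
Step 7: signal(T1) -> count=0 queue=[] holders={T3}
Step 8: signal(T3) -> count=1 queue=[] holders={none}
Step 9: wait(T4) -> count=0 queue=[] holders={T4}
Step 10: signal(T4) -> count=1 queue=[] holders={none}
Step 11: wait(T3) -> count=0 queue=[] holders={T3}
Step 12: signal(T3) -> count=1 queue=[] holders={none}
Step 13: wait(T4) -> count=0 queue=[] holders={T4}
Step 14: signal(T4) -> count=1 queue=[] holders={none}
Step 15: wait(T2) -> count=0 queue=[] holders={T2}
Final holders: T2

Answer: T2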